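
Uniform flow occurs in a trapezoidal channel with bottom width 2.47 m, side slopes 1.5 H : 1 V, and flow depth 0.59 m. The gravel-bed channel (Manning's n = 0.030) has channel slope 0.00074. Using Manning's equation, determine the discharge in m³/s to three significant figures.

A = (b + z·y)·y = (2.47 + 1.5×0.59)×0.59 = 1.979 m²
P = b + 2y√(1+z²) = 2.47 + 2×0.59×√(1+1.5²) = 4.597 m
R = A/P = 1.979/4.597 = 0.4306 m
Q = (1/n)·A·R^(2/3)·S^(1/2) = (1/0.030) × 1.979 × 0.4306^(2/3) × 0.00074^(1/2) = 1.023 m³/s

1.02 m³/s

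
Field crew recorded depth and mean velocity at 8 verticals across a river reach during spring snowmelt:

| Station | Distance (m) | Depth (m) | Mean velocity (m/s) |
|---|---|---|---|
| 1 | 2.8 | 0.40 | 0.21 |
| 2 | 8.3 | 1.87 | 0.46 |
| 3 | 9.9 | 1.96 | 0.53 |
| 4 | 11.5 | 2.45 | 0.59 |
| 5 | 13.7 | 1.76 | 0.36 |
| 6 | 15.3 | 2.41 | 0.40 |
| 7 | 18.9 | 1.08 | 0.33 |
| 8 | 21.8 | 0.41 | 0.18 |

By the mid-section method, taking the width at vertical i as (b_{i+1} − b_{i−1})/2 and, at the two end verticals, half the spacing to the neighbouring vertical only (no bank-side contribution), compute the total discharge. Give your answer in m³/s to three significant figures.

w_1 = (8.3 − 2.8)/2 = 2.75 m; q_1 = 0.21 × 0.40 × 2.75 = 0.2310 m³/s
w_2 = (9.9 − 2.8)/2 = 3.55 m; q_2 = 0.46 × 1.87 × 3.55 = 3.054 m³/s
w_3 = (11.5 − 8.3)/2 = 1.6 m; q_3 = 0.53 × 1.96 × 1.6 = 1.662 m³/s
w_4 = (13.7 − 9.9)/2 = 1.9 m; q_4 = 0.59 × 2.45 × 1.9 = 2.746 m³/s
w_5 = (15.3 − 11.5)/2 = 1.9 m; q_5 = 0.36 × 1.76 × 1.9 = 1.204 m³/s
w_6 = (18.9 − 13.7)/2 = 2.6 m; q_6 = 0.40 × 2.41 × 2.6 = 2.506 m³/s
w_7 = (21.8 − 15.3)/2 = 3.25 m; q_7 = 0.33 × 1.08 × 3.25 = 1.158 m³/s
w_8 = (21.8 − 18.9)/2 = 1.45 m; q_8 = 0.18 × 0.41 × 1.45 = 0.1070 m³/s
Q = Σ qᵢ = 12.67 m³/s

12.7 m³/s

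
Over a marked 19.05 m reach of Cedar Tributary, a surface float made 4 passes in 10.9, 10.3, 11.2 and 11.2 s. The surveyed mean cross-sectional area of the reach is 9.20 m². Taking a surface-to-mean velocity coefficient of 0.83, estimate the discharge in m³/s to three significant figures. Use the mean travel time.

13.3 m³/s

t̄ = (10.9 + 10.3 + 11.2 + 11.2) / 4 = 10.9 s
v_surface = L / t̄ = 19.05 / 10.9 = 1.748 m/s
v_mean = 0.83 × 1.748 = 1.451 m/s
Q = A × v_mean = 9.20 × 1.451 = 13.35 m³/s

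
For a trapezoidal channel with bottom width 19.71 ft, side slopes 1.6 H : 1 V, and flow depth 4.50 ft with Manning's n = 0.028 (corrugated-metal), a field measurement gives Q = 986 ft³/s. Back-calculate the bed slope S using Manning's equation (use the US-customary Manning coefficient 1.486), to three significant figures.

A = (b + z·y)·y = (19.71 + 1.6×4.50)×4.50 = 121.1 ft²
P = b + 2y√(1+z²) = 19.71 + 2×4.50×√(1+1.6²) = 36.69 ft
R = A/P = 121.1/36.69 = 3.300 ft
S = (Q·n / (1.486·A·R^(2/3)))² = (986×0.028 / (1.486×121.1×2.217))² = 0.004790

0.00479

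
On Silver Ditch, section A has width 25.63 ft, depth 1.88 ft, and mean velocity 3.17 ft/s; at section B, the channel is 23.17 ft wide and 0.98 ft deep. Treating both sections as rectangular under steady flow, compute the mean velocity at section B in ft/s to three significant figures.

6.73 ft/s

Q = A₁V₁ = (25.63×1.88) × 3.17 = 152.7 ft³/s
A₂ = 23.17 × 0.98 = 22.71 ft²
V₂ = Q/A₂ = 152.7/22.71 = 6.727 ft/s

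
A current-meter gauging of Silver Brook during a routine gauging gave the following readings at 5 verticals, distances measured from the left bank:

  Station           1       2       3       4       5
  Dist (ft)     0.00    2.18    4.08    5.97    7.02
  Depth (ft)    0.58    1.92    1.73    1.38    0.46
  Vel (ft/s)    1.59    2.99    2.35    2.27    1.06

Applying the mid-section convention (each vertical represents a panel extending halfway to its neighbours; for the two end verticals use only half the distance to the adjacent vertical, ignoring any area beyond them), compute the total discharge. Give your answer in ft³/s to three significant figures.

25.3 ft³/s

w_1 = (2.18 − 0.00)/2 = 1.09 ft; q_1 = 1.59 × 0.58 × 1.09 = 1.005 ft³/s
w_2 = (4.08 − 0.00)/2 = 2.04 ft; q_2 = 2.99 × 1.92 × 2.04 = 11.71 ft³/s
w_3 = (5.97 − 2.18)/2 = 1.895 ft; q_3 = 2.35 × 1.73 × 1.895 = 7.704 ft³/s
w_4 = (7.02 − 4.08)/2 = 1.47 ft; q_4 = 2.27 × 1.38 × 1.47 = 4.605 ft³/s
w_5 = (7.02 − 5.97)/2 = 0.525 ft; q_5 = 1.06 × 0.46 × 0.525 = 0.2560 ft³/s
Q = Σ qᵢ = 25.28 ft³/s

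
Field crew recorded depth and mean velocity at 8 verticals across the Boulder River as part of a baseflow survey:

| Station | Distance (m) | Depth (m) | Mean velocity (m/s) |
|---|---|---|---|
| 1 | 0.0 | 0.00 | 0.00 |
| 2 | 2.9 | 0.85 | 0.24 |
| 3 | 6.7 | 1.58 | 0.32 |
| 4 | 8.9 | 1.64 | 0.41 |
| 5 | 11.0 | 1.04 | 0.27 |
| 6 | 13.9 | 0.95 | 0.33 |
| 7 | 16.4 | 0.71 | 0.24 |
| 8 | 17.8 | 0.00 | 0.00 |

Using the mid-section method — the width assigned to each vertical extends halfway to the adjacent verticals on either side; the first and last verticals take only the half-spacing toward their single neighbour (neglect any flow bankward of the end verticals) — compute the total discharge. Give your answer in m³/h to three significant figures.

19900 m³/h

w_2 = (6.7 − 0.0)/2 = 3.35 m; q_2 = 0.24 × 0.85 × 3.35 = 0.6834 m³/s
w_3 = (8.9 − 2.9)/2 = 3 m; q_3 = 0.32 × 1.58 × 3 = 1.517 m³/s
w_4 = (11.0 − 6.7)/2 = 2.15 m; q_4 = 0.41 × 1.64 × 2.15 = 1.446 m³/s
w_5 = (13.9 − 8.9)/2 = 2.5 m; q_5 = 0.27 × 1.04 × 2.5 = 0.7020 m³/s
w_6 = (16.4 − 11.0)/2 = 2.7 m; q_6 = 0.33 × 0.95 × 2.7 = 0.8465 m³/s
w_7 = (17.8 − 13.9)/2 = 1.95 m; q_7 = 0.24 × 0.71 × 1.95 = 0.3323 m³/s
Stations 1, 8 contribute zero (depth or velocity is 0).
Q = Σ qᵢ = 5.527 m³/s
= 5.527 × 3600 = 19900 m³/h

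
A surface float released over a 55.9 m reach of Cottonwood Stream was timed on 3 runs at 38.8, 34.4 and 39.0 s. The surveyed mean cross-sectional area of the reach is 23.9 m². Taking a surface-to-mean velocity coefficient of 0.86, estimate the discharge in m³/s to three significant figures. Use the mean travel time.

t̄ = (38.8 + 34.4 + 39.0) / 3 = 37.4 s
v_surface = L / t̄ = 55.9 / 37.4 = 1.495 m/s
v_mean = 0.86 × 1.495 = 1.285 m/s
Q = A × v_mean = 23.9 × 1.285 = 30.72 m³/s

30.7 m³/s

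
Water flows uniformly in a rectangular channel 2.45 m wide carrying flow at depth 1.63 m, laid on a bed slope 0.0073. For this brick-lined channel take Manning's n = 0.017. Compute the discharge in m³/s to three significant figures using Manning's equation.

A = b·y = 2.45 × 1.63 = 3.994 m²
P = b + 2y = 2.45 + 2×1.63 = 5.710 m
R = A/P = 3.994/5.710 = 0.6994 m
Q = (1/n)·A·R^(2/3)·S^(1/2) = (1/0.017) × 3.994 × 0.6994^(2/3) × 0.0073^(1/2) = 15.81 m³/s

15.8 m³/s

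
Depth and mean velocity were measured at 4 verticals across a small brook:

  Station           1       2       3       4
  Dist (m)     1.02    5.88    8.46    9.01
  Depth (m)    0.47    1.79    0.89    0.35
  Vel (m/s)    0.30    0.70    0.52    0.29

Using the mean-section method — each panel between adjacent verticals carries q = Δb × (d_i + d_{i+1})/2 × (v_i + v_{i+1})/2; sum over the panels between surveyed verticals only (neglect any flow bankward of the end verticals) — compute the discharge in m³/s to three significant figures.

Panel 1-2: Δb = 4.86 m, d̄ = (0.47+1.79)/2 = 1.13, v̄ = (0.30+0.70)/2 = 0.5 → q = 4.86×1.13×0.5 = 2.746 m³/s
Panel 2-3: Δb = 2.58 m, d̄ = (1.79+0.89)/2 = 1.34, v̄ = (0.70+0.52)/2 = 0.61 → q = 2.58×1.34×0.61 = 2.109 m³/s
Panel 3-4: Δb = 0.55 m, d̄ = (0.89+0.35)/2 = 0.62, v̄ = (0.52+0.29)/2 = 0.405 → q = 0.55×0.62×0.405 = 0.1381 m³/s
Q = Σ q = 4.993 m³/s

4.99 m³/s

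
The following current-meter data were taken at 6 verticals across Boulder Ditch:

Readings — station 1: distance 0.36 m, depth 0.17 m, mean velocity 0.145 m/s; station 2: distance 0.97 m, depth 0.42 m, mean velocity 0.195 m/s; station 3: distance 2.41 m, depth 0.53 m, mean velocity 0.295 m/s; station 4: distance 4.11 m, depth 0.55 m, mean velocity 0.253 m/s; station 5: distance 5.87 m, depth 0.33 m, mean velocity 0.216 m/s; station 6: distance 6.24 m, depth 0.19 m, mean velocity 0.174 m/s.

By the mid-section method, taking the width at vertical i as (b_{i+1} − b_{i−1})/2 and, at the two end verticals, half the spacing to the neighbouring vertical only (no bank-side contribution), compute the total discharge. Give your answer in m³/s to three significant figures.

0.660 m³/s

w_1 = (0.97 − 0.36)/2 = 0.305 m; q_1 = 0.145 × 0.17 × 0.305 = 0.007518 m³/s
w_2 = (2.41 − 0.36)/2 = 1.025 m; q_2 = 0.195 × 0.42 × 1.025 = 0.08395 m³/s
w_3 = (4.11 − 0.97)/2 = 1.57 m; q_3 = 0.295 × 0.53 × 1.57 = 0.2455 m³/s
w_4 = (5.87 − 2.41)/2 = 1.73 m; q_4 = 0.253 × 0.55 × 1.73 = 0.2407 m³/s
w_5 = (6.24 − 4.11)/2 = 1.065 m; q_5 = 0.216 × 0.33 × 1.065 = 0.07591 m³/s
w_6 = (6.24 − 5.87)/2 = 0.185 m; q_6 = 0.174 × 0.19 × 0.185 = 0.006116 m³/s
Q = Σ qᵢ = 0.6597 m³/s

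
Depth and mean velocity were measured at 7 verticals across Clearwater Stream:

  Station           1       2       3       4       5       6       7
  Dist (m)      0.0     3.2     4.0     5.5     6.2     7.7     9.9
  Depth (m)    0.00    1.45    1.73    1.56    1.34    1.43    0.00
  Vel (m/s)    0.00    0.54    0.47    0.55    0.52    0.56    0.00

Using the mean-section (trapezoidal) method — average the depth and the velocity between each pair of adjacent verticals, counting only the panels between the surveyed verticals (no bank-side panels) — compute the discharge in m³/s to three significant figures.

Panel 1-2: Δb = 3.2 m, d̄ = (0.00+1.45)/2 = 0.725, v̄ = (0.00+0.54)/2 = 0.27 → q = 3.2×0.725×0.27 = 0.6264 m³/s
Panel 2-3: Δb = 0.8 m, d̄ = (1.45+1.73)/2 = 1.59, v̄ = (0.54+0.47)/2 = 0.505 → q = 0.8×1.59×0.505 = 0.6424 m³/s
Panel 3-4: Δb = 1.5 m, d̄ = (1.73+1.56)/2 = 1.645, v̄ = (0.47+0.55)/2 = 0.51 → q = 1.5×1.645×0.51 = 1.258 m³/s
Panel 4-5: Δb = 0.7 m, d̄ = (1.56+1.34)/2 = 1.45, v̄ = (0.55+0.52)/2 = 0.535 → q = 0.7×1.45×0.535 = 0.5430 m³/s
Panel 5-6: Δb = 1.5 m, d̄ = (1.34+1.43)/2 = 1.385, v̄ = (0.52+0.56)/2 = 0.54 → q = 1.5×1.385×0.54 = 1.122 m³/s
Panel 6-7: Δb = 2.2 m, d̄ = (1.43+0.00)/2 = 0.715, v̄ = (0.56+0.00)/2 = 0.28 → q = 2.2×0.715×0.28 = 0.4404 m³/s
Q = Σ q = 4.633 m³/s

4.63 m³/s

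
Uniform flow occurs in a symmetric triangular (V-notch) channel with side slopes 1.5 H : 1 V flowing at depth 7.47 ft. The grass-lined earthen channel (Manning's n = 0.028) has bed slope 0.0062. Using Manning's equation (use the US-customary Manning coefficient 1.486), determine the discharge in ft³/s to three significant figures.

745 ft³/s

A = z·y² = 1.5×7.47² = 83.70 ft²
P = 2y√(1+z²) = 2×7.47×√(1+1.5²) = 26.93 ft
R = A/P = 83.70/26.93 = 3.108 ft
Q = (1.486/n)·A·R^(2/3)·S^(1/2) = (1.486/0.028) × 83.70 × 3.108^(2/3) × 0.0062^(1/2) = 744.9 ft³/s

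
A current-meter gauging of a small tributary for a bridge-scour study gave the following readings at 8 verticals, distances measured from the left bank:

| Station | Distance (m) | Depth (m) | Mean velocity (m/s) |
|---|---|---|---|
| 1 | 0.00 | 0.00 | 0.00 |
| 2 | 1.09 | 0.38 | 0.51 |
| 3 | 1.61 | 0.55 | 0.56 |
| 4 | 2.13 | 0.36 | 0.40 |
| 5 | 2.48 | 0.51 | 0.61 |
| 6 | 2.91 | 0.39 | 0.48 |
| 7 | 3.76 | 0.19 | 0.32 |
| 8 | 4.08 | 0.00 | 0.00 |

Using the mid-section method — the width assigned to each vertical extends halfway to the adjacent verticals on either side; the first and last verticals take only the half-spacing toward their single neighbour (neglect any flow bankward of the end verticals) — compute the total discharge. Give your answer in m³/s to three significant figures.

w_2 = (1.61 − 0.00)/2 = 0.805 m; q_2 = 0.51 × 0.38 × 0.805 = 0.1560 m³/s
w_3 = (2.13 − 1.09)/2 = 0.52 m; q_3 = 0.56 × 0.55 × 0.52 = 0.1602 m³/s
w_4 = (2.48 − 1.61)/2 = 0.435 m; q_4 = 0.40 × 0.36 × 0.435 = 0.06264 m³/s
w_5 = (2.91 − 2.13)/2 = 0.39 m; q_5 = 0.61 × 0.51 × 0.39 = 0.1213 m³/s
w_6 = (3.76 − 2.48)/2 = 0.64 m; q_6 = 0.48 × 0.39 × 0.64 = 0.1198 m³/s
w_7 = (4.08 − 2.91)/2 = 0.585 m; q_7 = 0.32 × 0.19 × 0.585 = 0.03557 m³/s
Stations 1, 8 contribute zero (depth or velocity is 0).
Q = Σ qᵢ = 0.6555 m³/s

0.656 m³/s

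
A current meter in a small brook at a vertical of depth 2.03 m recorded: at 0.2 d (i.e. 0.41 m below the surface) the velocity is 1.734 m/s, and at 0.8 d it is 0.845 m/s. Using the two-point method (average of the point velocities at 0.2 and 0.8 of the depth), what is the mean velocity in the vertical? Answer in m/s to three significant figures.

v̄ = (1.734 + 0.845) / 2 = 1.290 m/s

1.29 m/s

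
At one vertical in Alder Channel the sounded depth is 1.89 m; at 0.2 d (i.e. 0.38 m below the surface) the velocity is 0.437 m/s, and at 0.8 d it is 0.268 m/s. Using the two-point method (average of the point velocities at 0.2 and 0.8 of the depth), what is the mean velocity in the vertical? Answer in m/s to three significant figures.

v̄ = (0.437 + 0.268) / 2 = 0.3525 m/s

0.353 m/s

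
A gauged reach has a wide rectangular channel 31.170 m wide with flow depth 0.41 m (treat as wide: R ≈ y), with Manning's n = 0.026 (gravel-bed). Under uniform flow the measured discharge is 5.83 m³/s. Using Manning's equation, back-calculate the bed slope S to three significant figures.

0.000462

A = b·y = 31.170 × 0.41 = 12.78 m²
Wide channel: R ≈ y = 0.41 m
S = (Q·n / (1·A·R^(2/3)))² = (5.83×0.026 / (1×12.78×0.5519))² = 0.0004619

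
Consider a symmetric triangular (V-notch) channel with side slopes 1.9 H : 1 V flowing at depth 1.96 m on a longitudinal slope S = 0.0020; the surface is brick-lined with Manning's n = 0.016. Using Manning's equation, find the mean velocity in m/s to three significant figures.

A = z·y² = 1.9×1.96² = 7.299 m²
P = 2y√(1+z²) = 2×1.96×√(1+1.9²) = 8.417 m
R = A/P = 7.299/8.417 = 0.8672 m
Q = (1/n)·A·R^(2/3)·S^(1/2) = (1/0.016) × 7.299 × 0.8672^(2/3) × 0.0020^(1/2) = 18.55 m³/s
V = Q/A = 18.55/7.299 = 2.542 m/s

2.54 m/s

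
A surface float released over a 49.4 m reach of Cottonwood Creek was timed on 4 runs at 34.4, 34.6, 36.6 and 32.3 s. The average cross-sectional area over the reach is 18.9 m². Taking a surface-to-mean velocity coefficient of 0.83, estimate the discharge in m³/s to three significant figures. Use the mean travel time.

t̄ = (34.4 + 34.6 + 36.6 + 32.3) / 4 = 34.475 s
v_surface = L / t̄ = 49.4 / 34.475 = 1.433 m/s
v_mean = 0.83 × 1.433 = 1.189 m/s
Q = A × v_mean = 18.9 × 1.189 = 22.48 m³/s

22.5 m³/s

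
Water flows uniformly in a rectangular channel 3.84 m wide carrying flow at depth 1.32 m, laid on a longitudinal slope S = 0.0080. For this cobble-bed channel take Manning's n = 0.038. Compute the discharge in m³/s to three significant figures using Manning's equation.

A = b·y = 3.84 × 1.32 = 5.069 m²
P = b + 2y = 3.84 + 2×1.32 = 6.480 m
R = A/P = 5.069/6.480 = 0.7822 m
Q = (1/n)·A·R^(2/3)·S^(1/2) = (1/0.038) × 5.069 × 0.7822^(2/3) × 0.0080^(1/2) = 10.13 m³/s

10.1 m³/s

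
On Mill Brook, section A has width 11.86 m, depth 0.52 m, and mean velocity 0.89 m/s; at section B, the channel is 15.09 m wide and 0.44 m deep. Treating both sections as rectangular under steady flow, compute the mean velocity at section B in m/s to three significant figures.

0.827 m/s

Q = A₁V₁ = (11.86×0.52) × 0.89 = 5.489 m³/s
A₂ = 15.09 × 0.44 = 6.640 m²
V₂ = Q/A₂ = 5.489/6.640 = 0.8267 m/s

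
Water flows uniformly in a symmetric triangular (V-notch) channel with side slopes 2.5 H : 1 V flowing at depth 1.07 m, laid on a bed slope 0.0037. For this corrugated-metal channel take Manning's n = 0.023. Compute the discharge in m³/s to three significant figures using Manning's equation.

4.75 m³/s

A = z·y² = 2.5×1.07² = 2.862 m²
P = 2y√(1+z²) = 2×1.07×√(1+2.5²) = 5.762 m
R = A/P = 2.862/5.762 = 0.4967 m
Q = (1/n)·A·R^(2/3)·S^(1/2) = (1/0.023) × 2.862 × 0.4967^(2/3) × 0.0037^(1/2) = 4.748 m³/s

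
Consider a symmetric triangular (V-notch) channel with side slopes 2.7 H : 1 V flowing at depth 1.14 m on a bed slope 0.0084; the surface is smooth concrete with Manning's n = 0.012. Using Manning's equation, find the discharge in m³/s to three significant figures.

17.7 m³/s

A = z·y² = 2.7×1.14² = 3.509 m²
P = 2y√(1+z²) = 2×1.14×√(1+2.7²) = 6.565 m
R = A/P = 3.509/6.565 = 0.5345 m
Q = (1/n)·A·R^(2/3)·S^(1/2) = (1/0.012) × 3.509 × 0.5345^(2/3) × 0.0084^(1/2) = 17.65 m³/s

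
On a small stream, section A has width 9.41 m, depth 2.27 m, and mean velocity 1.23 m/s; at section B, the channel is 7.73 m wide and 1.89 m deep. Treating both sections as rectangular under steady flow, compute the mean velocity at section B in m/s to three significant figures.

Q = A₁V₁ = (9.41×2.27) × 1.23 = 26.27 m³/s
A₂ = 7.73 × 1.89 = 14.61 m²
V₂ = Q/A₂ = 26.27/14.61 = 1.798 m/s

1.80 m/s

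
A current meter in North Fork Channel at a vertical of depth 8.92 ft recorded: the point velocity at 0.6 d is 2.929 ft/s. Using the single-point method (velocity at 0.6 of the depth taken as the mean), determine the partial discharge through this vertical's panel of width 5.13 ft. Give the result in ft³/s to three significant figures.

134 ft³/s

v̄ = v₀.₆ = 2.929 ft/s
q = v̄ × d × w = 2.929 × 8.92 × 5.13 = 134.0 ft³/s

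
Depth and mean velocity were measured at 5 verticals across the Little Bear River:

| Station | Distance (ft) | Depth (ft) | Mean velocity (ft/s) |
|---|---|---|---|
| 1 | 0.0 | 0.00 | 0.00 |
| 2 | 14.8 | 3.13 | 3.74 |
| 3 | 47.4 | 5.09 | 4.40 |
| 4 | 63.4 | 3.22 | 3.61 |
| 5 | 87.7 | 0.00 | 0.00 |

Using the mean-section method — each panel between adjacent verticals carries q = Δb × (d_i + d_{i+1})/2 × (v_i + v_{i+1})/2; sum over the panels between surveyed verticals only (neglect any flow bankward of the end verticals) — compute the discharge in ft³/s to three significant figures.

926 ft³/s

Panel 1-2: Δb = 14.8 ft, d̄ = (0.00+3.13)/2 = 1.565, v̄ = (0.00+3.74)/2 = 1.87 → q = 14.8×1.565×1.87 = 43.31 ft³/s
Panel 2-3: Δb = 32.6 ft, d̄ = (3.13+5.09)/2 = 4.11, v̄ = (3.74+4.40)/2 = 4.07 → q = 32.6×4.11×4.07 = 545.3 ft³/s
Panel 3-4: Δb = 16 ft, d̄ = (5.09+3.22)/2 = 4.155, v̄ = (4.40+3.61)/2 = 4.005 → q = 16×4.155×4.005 = 266.3 ft³/s
Panel 4-5: Δb = 24.3 ft, d̄ = (3.22+0.00)/2 = 1.61, v̄ = (3.61+0.00)/2 = 1.805 → q = 24.3×1.61×1.805 = 70.62 ft³/s
Q = Σ q = 925.5 ft³/s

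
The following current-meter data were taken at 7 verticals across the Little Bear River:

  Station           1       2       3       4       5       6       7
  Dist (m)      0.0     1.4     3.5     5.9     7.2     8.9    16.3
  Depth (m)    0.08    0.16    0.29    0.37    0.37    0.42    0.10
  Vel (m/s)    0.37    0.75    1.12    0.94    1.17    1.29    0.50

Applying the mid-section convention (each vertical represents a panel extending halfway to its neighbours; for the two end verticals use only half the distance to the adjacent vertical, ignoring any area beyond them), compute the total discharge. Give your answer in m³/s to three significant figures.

4.90 m³/s

w_1 = (1.4 − 0.0)/2 = 0.7 m; q_1 = 0.37 × 0.08 × 0.7 = 0.02072 m³/s
w_2 = (3.5 − 0.0)/2 = 1.75 m; q_2 = 0.75 × 0.16 × 1.75 = 0.2100 m³/s
w_3 = (5.9 − 1.4)/2 = 2.25 m; q_3 = 1.12 × 0.29 × 2.25 = 0.7308 m³/s
w_4 = (7.2 − 3.5)/2 = 1.85 m; q_4 = 0.94 × 0.37 × 1.85 = 0.6434 m³/s
w_5 = (8.9 − 5.9)/2 = 1.5 m; q_5 = 1.17 × 0.37 × 1.5 = 0.6494 m³/s
w_6 = (16.3 − 7.2)/2 = 4.55 m; q_6 = 1.29 × 0.42 × 4.55 = 2.465 m³/s
w_7 = (16.3 − 8.9)/2 = 3.7 m; q_7 = 0.50 × 0.10 × 3.7 = 0.1850 m³/s
Q = Σ qᵢ = 4.904 m³/s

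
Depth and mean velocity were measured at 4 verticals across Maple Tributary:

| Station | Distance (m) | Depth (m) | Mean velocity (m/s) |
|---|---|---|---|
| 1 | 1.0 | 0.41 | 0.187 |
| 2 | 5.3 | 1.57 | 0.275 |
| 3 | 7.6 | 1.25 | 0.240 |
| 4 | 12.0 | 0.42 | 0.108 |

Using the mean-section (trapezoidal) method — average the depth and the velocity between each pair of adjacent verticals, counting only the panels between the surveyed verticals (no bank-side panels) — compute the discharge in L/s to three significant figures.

Panel 1-2: Δb = 4.3 m, d̄ = (0.41+1.57)/2 = 0.99, v̄ = (0.187+0.275)/2 = 0.231 → q = 4.3×0.99×0.231 = 0.9834 m³/s
Panel 2-3: Δb = 2.3 m, d̄ = (1.57+1.25)/2 = 1.41, v̄ = (0.275+0.240)/2 = 0.2575 → q = 2.3×1.41×0.2575 = 0.8351 m³/s
Panel 3-4: Δb = 4.4 m, d̄ = (1.25+0.42)/2 = 0.835, v̄ = (0.240+0.108)/2 = 0.174 → q = 4.4×0.835×0.174 = 0.6393 m³/s
Q = Σ q = 2.458 m³/s
= 2.458 × 1000 = 2458 L/s

2460 L/s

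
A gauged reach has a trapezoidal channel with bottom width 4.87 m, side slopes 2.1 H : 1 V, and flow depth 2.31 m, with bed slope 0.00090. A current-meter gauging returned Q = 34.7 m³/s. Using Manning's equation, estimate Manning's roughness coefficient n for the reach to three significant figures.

0.0247

A = (b + z·y)·y = (4.87 + 2.1×2.31)×2.31 = 22.46 m²
P = b + 2y√(1+z²) = 4.87 + 2×2.31×√(1+2.1²) = 15.62 m
R = A/P = 22.46/15.62 = 1.438 m
n = (1/Q)·A·R^(2/3)·S^(1/2) = (1/34.7) × 22.46 × 1.274 × 0.03000 = 0.02473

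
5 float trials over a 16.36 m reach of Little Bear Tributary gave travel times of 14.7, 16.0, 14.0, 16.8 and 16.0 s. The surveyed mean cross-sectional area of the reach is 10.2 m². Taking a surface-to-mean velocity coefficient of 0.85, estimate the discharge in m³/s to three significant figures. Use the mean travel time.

t̄ = (14.7 + 16.0 + 14.0 + 16.8 + 16.0) / 5 = 15.5 s
v_surface = L / t̄ = 16.36 / 15.5 = 1.055 m/s
v_mean = 0.85 × 1.055 = 0.8972 m/s
Q = A × v_mean = 10.2 × 0.8972 = 9.151 m³/s

9.15 m³/s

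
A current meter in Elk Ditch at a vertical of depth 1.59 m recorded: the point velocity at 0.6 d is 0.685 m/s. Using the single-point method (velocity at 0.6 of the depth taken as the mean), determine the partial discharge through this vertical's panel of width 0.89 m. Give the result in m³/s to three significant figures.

0.969 m³/s

v̄ = v₀.₆ = 0.685 m/s
q = v̄ × d × w = 0.6850 × 1.59 × 0.89 = 0.9693 m³/s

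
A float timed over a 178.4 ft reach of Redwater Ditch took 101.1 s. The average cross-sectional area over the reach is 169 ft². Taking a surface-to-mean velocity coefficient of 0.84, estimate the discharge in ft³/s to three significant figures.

v_surface = L / t̄ = 178.4 / 101.1 = 1.765 ft/s
v_mean = 0.84 × 1.765 = 1.482 ft/s
Q = A × v_mean = 169 × 1.482 = 250.5 ft³/s

251 ft³/s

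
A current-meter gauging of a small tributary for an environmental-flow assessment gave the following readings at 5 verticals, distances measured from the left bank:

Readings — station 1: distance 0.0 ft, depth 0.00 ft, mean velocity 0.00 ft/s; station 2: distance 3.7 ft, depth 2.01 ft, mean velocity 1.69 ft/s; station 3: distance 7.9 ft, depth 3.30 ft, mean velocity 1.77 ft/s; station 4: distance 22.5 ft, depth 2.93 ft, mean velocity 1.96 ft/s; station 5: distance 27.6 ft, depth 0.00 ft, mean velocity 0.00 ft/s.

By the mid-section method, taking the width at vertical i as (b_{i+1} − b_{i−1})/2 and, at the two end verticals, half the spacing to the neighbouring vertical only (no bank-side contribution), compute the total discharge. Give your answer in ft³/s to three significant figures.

125 ft³/s

w_2 = (7.9 − 0.0)/2 = 3.95 ft; q_2 = 1.69 × 2.01 × 3.95 = 13.42 ft³/s
w_3 = (22.5 − 3.7)/2 = 9.4 ft; q_3 = 1.77 × 3.30 × 9.4 = 54.91 ft³/s
w_4 = (27.6 − 7.9)/2 = 9.85 ft; q_4 = 1.96 × 2.93 × 9.85 = 56.57 ft³/s
Stations 1, 5 contribute zero (depth or velocity is 0).
Q = Σ qᵢ = 124.9 ft³/s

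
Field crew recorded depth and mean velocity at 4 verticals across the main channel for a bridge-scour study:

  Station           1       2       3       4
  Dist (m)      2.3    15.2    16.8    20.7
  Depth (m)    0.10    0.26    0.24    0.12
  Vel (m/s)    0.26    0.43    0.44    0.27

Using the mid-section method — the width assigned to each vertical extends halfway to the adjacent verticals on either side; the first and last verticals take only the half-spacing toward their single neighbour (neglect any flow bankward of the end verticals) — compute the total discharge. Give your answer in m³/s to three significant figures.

w_1 = (15.2 − 2.3)/2 = 6.45 m; q_1 = 0.26 × 0.10 × 6.45 = 0.1677 m³/s
w_2 = (16.8 − 2.3)/2 = 7.25 m; q_2 = 0.43 × 0.26 × 7.25 = 0.8106 m³/s
w_3 = (20.7 − 15.2)/2 = 2.75 m; q_3 = 0.44 × 0.24 × 2.75 = 0.2904 m³/s
w_4 = (20.7 − 16.8)/2 = 1.95 m; q_4 = 0.27 × 0.12 × 1.95 = 0.06318 m³/s
Q = Σ qᵢ = 1.332 m³/s

1.33 m³/s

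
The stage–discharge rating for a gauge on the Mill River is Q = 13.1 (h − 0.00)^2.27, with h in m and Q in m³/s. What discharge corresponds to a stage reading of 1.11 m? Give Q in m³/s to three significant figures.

Q = 13.1 × (1.11 − 0.00)^2.27 = 13.1 × 1.11^2.27 = 16.60 m³/s

16.6 m³/s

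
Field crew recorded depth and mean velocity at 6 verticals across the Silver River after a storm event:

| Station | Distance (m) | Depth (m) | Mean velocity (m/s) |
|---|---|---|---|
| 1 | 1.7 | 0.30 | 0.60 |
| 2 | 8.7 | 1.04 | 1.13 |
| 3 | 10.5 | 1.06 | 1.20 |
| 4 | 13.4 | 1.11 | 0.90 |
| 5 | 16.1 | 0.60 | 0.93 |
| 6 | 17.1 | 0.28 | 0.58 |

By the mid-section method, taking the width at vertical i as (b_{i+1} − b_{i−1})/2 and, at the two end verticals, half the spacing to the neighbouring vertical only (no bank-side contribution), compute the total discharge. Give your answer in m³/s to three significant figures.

w_1 = (8.7 − 1.7)/2 = 3.5 m; q_1 = 0.60 × 0.30 × 3.5 = 0.6300 m³/s
w_2 = (10.5 − 1.7)/2 = 4.4 m; q_2 = 1.13 × 1.04 × 4.4 = 5.171 m³/s
w_3 = (13.4 − 8.7)/2 = 2.35 m; q_3 = 1.20 × 1.06 × 2.35 = 2.989 m³/s
w_4 = (16.1 − 10.5)/2 = 2.8 m; q_4 = 0.90 × 1.11 × 2.8 = 2.797 m³/s
w_5 = (17.1 − 13.4)/2 = 1.85 m; q_5 = 0.93 × 0.60 × 1.85 = 1.032 m³/s
w_6 = (17.1 − 16.1)/2 = 0.5 m; q_6 = 0.58 × 0.28 × 0.5 = 0.08120 m³/s
Q = Σ qᵢ = 12.70 m³/s

12.7 m³/s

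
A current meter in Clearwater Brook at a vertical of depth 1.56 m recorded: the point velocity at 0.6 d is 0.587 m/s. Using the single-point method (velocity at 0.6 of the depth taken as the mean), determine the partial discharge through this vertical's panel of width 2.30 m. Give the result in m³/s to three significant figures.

2.11 m³/s

v̄ = v₀.₆ = 0.587 m/s
q = v̄ × d × w = 0.5870 × 1.56 × 2.30 = 2.106 m³/s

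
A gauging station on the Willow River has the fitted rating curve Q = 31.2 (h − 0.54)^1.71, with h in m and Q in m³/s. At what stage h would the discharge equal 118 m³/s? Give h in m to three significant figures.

h − h₀ = (Q/C)^(1/b) = (118/31.2)^(1/1.71) = 2.177 m
h = 0.54 + 2.177 = 2.717 m

2.72 m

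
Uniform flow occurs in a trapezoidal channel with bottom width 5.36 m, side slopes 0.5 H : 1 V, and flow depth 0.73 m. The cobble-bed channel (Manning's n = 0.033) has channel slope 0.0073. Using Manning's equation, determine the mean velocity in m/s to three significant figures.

A = (b + z·y)·y = (5.36 + 0.5×0.73)×0.73 = 4.179 m²
P = b + 2y√(1+z²) = 5.36 + 2×0.73×√(1+0.5²) = 6.992 m
R = A/P = 4.179/6.992 = 0.5977 m
Q = (1/n)·A·R^(2/3)·S^(1/2) = (1/0.033) × 4.179 × 0.5977^(2/3) × 0.0073^(1/2) = 7.678 m³/s
V = Q/A = 7.678/4.179 = 1.837 m/s

1.84 m/s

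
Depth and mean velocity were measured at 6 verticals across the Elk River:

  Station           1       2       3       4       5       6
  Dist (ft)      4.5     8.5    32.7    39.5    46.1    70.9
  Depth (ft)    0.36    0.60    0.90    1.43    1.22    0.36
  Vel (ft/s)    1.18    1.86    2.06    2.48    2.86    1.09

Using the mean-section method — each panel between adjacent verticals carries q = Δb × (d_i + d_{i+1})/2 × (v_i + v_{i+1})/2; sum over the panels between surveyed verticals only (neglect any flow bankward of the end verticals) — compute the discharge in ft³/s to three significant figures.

Panel 1-2: Δb = 4 ft, d̄ = (0.36+0.60)/2 = 0.48, v̄ = (1.18+1.86)/2 = 1.52 → q = 4×0.48×1.52 = 2.918 ft³/s
Panel 2-3: Δb = 24.2 ft, d̄ = (0.60+0.90)/2 = 0.75, v̄ = (1.86+2.06)/2 = 1.96 → q = 24.2×0.75×1.96 = 35.57 ft³/s
Panel 3-4: Δb = 6.8 ft, d̄ = (0.90+1.43)/2 = 1.165, v̄ = (2.06+2.48)/2 = 2.27 → q = 6.8×1.165×2.27 = 17.98 ft³/s
Panel 4-5: Δb = 6.6 ft, d̄ = (1.43+1.22)/2 = 1.325, v̄ = (2.48+2.86)/2 = 2.67 → q = 6.6×1.325×2.67 = 23.35 ft³/s
Panel 5-6: Δb = 24.8 ft, d̄ = (1.22+0.36)/2 = 0.79, v̄ = (2.86+1.09)/2 = 1.975 → q = 24.8×0.79×1.975 = 38.69 ft³/s
Q = Σ q = 118.5 ft³/s

119 ft³/s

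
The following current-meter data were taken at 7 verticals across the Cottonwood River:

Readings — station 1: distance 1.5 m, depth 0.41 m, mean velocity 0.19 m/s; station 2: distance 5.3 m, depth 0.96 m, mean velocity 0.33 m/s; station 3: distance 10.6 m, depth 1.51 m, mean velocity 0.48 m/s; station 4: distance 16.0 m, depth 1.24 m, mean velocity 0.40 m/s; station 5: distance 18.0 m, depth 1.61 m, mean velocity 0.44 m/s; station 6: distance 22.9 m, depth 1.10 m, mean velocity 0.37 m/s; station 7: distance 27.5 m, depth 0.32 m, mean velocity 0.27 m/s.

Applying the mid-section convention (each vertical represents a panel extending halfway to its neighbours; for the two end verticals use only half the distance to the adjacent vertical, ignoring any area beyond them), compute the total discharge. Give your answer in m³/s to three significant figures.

w_1 = (5.3 − 1.5)/2 = 1.9 m; q_1 = 0.19 × 0.41 × 1.9 = 0.1480 m³/s
w_2 = (10.6 − 1.5)/2 = 4.55 m; q_2 = 0.33 × 0.96 × 4.55 = 1.441 m³/s
w_3 = (16.0 − 5.3)/2 = 5.35 m; q_3 = 0.48 × 1.51 × 5.35 = 3.878 m³/s
w_4 = (18.0 − 10.6)/2 = 3.7 m; q_4 = 0.40 × 1.24 × 3.7 = 1.835 m³/s
w_5 = (22.9 − 16.0)/2 = 3.45 m; q_5 = 0.44 × 1.61 × 3.45 = 2.444 m³/s
w_6 = (27.5 − 18.0)/2 = 4.75 m; q_6 = 0.37 × 1.10 × 4.75 = 1.933 m³/s
w_7 = (27.5 − 22.9)/2 = 2.3 m; q_7 = 0.27 × 0.32 × 2.3 = 0.1987 m³/s
Q = Σ qᵢ = 11.88 m³/s

11.9 m³/s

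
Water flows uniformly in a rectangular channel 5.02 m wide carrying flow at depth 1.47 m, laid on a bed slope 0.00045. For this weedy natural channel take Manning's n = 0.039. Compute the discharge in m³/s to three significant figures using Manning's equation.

3.82 m³/s

A = b·y = 5.02 × 1.47 = 7.379 m²
P = b + 2y = 5.02 + 2×1.47 = 7.960 m
R = A/P = 7.379/7.960 = 0.9271 m
Q = (1/n)·A·R^(2/3)·S^(1/2) = (1/0.039) × 7.379 × 0.9271^(2/3) × 0.00045^(1/2) = 3.816 m³/s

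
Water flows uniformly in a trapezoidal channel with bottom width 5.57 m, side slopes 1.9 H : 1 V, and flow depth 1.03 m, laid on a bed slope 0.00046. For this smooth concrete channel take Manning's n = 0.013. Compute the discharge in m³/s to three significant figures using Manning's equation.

10.8 m³/s

A = (b + z·y)·y = (5.57 + 1.9×1.03)×1.03 = 7.753 m²
P = b + 2y√(1+z²) = 5.57 + 2×1.03×√(1+1.9²) = 9.993 m
R = A/P = 7.753/9.993 = 0.7758 m
Q = (1/n)·A·R^(2/3)·S^(1/2) = (1/0.013) × 7.753 × 0.7758^(2/3) × 0.00046^(1/2) = 10.80 m³/s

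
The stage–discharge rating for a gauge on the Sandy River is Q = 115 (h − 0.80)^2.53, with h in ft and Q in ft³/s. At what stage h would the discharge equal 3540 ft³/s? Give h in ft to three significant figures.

4.67 ft

h − h₀ = (Q/C)^(1/b) = (3540/115)^(1/2.53) = 3.875 ft
h = 0.80 + 3.875 = 4.675 ft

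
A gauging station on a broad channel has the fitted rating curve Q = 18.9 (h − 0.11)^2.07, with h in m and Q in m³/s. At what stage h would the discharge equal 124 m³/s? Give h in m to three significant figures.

h − h₀ = (Q/C)^(1/b) = (124/18.9)^(1/2.07) = 2.481 m
h = 0.11 + 2.481 = 2.591 m

2.59 m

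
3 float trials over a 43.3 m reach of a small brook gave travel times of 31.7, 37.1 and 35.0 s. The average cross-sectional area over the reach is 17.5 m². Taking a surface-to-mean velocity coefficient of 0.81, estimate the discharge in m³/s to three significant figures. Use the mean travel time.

t̄ = (31.7 + 37.1 + 35.0) / 3 = 34.6 s
v_surface = L / t̄ = 43.3 / 34.6 = 1.251 m/s
v_mean = 0.81 × 1.251 = 1.014 m/s
Q = A × v_mean = 17.5 × 1.014 = 17.74 m³/s

17.7 m³/s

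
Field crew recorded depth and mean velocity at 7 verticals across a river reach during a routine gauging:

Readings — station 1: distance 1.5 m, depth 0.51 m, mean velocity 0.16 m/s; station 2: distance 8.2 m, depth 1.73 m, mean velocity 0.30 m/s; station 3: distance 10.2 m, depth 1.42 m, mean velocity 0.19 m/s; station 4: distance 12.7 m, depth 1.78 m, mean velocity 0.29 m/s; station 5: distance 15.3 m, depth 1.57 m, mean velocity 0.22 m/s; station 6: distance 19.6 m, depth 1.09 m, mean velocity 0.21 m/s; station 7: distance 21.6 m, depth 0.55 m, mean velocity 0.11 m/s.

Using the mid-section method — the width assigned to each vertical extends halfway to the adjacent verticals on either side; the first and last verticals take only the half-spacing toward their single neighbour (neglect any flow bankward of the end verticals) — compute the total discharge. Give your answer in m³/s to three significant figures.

6.43 m³/s

w_1 = (8.2 − 1.5)/2 = 3.35 m; q_1 = 0.16 × 0.51 × 3.35 = 0.2734 m³/s
w_2 = (10.2 − 1.5)/2 = 4.35 m; q_2 = 0.30 × 1.73 × 4.35 = 2.258 m³/s
w_3 = (12.7 − 8.2)/2 = 2.25 m; q_3 = 0.19 × 1.42 × 2.25 = 0.6071 m³/s
w_4 = (15.3 − 10.2)/2 = 2.55 m; q_4 = 0.29 × 1.78 × 2.55 = 1.316 m³/s
w_5 = (19.6 − 12.7)/2 = 3.45 m; q_5 = 0.22 × 1.57 × 3.45 = 1.192 m³/s
w_6 = (21.6 − 15.3)/2 = 3.15 m; q_6 = 0.21 × 1.09 × 3.15 = 0.7210 m³/s
w_7 = (21.6 − 19.6)/2 = 1 m; q_7 = 0.11 × 0.55 × 1 = 0.06050 m³/s
Q = Σ qᵢ = 6.428 m³/s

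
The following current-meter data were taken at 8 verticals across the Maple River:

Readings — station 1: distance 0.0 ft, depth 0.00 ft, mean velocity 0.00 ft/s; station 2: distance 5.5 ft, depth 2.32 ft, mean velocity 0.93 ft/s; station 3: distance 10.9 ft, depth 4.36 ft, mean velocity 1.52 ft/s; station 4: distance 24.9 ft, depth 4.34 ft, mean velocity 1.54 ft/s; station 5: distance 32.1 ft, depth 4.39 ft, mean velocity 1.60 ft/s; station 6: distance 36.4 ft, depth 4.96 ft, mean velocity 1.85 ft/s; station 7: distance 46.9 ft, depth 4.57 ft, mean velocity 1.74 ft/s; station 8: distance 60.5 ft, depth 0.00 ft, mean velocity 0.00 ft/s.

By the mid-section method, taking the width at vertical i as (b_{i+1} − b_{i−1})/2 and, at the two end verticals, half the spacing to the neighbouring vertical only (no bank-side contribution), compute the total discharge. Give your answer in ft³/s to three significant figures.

w_2 = (10.9 − 0.0)/2 = 5.45 ft; q_2 = 0.93 × 2.32 × 5.45 = 11.76 ft³/s
w_3 = (24.9 − 5.5)/2 = 9.7 ft; q_3 = 1.52 × 4.36 × 9.7 = 64.28 ft³/s
w_4 = (32.1 − 10.9)/2 = 10.6 ft; q_4 = 1.54 × 4.34 × 10.6 = 70.85 ft³/s
w_5 = (36.4 − 24.9)/2 = 5.75 ft; q_5 = 1.60 × 4.39 × 5.75 = 40.39 ft³/s
w_6 = (46.9 − 32.1)/2 = 7.4 ft; q_6 = 1.85 × 4.96 × 7.4 = 67.90 ft³/s
w_7 = (60.5 − 36.4)/2 = 12.05 ft; q_7 = 1.74 × 4.57 × 12.05 = 95.82 ft³/s
Stations 1, 8 contribute zero (depth or velocity is 0).
Q = Σ qᵢ = 351.0 ft³/s

351 ft³/s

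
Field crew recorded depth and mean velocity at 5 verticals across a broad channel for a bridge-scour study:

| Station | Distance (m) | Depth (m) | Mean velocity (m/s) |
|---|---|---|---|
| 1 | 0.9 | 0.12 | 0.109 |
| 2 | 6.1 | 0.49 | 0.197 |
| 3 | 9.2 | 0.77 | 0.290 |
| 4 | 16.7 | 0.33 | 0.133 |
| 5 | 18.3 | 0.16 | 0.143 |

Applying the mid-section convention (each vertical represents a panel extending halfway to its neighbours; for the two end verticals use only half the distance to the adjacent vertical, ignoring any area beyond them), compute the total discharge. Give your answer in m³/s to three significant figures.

w_1 = (6.1 − 0.9)/2 = 2.6 m; q_1 = 0.109 × 0.12 × 2.6 = 0.03401 m³/s
w_2 = (9.2 − 0.9)/2 = 4.15 m; q_2 = 0.197 × 0.49 × 4.15 = 0.4006 m³/s
w_3 = (16.7 − 6.1)/2 = 5.3 m; q_3 = 0.290 × 0.77 × 5.3 = 1.183 m³/s
w_4 = (18.3 − 9.2)/2 = 4.55 m; q_4 = 0.133 × 0.33 × 4.55 = 0.1997 m³/s
w_5 = (18.3 − 16.7)/2 = 0.8 m; q_5 = 0.143 × 0.16 × 0.8 = 0.01830 m³/s
Q = Σ qᵢ = 1.836 m³/s

1.84 m³/s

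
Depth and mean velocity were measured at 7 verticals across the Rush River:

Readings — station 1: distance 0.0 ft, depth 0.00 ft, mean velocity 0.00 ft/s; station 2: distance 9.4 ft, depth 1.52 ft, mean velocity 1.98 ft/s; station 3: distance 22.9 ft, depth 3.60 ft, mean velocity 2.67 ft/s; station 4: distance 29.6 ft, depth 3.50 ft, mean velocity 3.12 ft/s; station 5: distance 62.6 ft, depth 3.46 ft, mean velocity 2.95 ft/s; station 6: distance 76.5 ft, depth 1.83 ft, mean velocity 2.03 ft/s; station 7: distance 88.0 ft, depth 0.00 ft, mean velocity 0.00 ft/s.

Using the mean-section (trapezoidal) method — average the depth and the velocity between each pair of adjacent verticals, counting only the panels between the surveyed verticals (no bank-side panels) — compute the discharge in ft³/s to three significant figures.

Panel 1-2: Δb = 9.4 ft, d̄ = (0.00+1.52)/2 = 0.76, v̄ = (0.00+1.98)/2 = 0.99 → q = 9.4×0.76×0.99 = 7.073 ft³/s
Panel 2-3: Δb = 13.5 ft, d̄ = (1.52+3.60)/2 = 2.56, v̄ = (1.98+2.67)/2 = 2.325 → q = 13.5×2.56×2.325 = 80.35 ft³/s
Panel 3-4: Δb = 6.7 ft, d̄ = (3.60+3.50)/2 = 3.55, v̄ = (2.67+3.12)/2 = 2.895 → q = 6.7×3.55×2.895 = 68.86 ft³/s
Panel 4-5: Δb = 33 ft, d̄ = (3.50+3.46)/2 = 3.48, v̄ = (3.12+2.95)/2 = 3.035 → q = 33×3.48×3.035 = 348.5 ft³/s
Panel 5-6: Δb = 13.9 ft, d̄ = (3.46+1.83)/2 = 2.645, v̄ = (2.95+2.03)/2 = 2.49 → q = 13.9×2.645×2.49 = 91.55 ft³/s
Panel 6-7: Δb = 11.5 ft, d̄ = (1.83+0.00)/2 = 0.915, v̄ = (2.03+0.00)/2 = 1.015 → q = 11.5×0.915×1.015 = 10.68 ft³/s
Q = Σ q = 607.0 ft³/s

607 ft³/s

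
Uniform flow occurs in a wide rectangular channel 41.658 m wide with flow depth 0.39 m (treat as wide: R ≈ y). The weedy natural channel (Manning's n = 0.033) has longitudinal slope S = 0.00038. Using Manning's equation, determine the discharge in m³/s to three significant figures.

5.12 m³/s

A = b·y = 41.658 × 0.39 = 16.25 m²
Wide channel: R ≈ y = 0.39 m
Q = (1/n)·A·R^(2/3)·S^(1/2) = (1/0.033) × 16.25 × 0.3900^(2/3) × 0.00038^(1/2) = 5.123 m³/s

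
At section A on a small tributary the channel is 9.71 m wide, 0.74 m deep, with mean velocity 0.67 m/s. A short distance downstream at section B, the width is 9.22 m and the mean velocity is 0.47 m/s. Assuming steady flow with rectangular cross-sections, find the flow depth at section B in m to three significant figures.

1.11 m

Q = A₁V₁ = (9.71×0.74) × 0.67 = 4.814 m³/s
d₂ = Q/(b₂ V₂) = 4.814/(9.22×0.47) = 1.111 m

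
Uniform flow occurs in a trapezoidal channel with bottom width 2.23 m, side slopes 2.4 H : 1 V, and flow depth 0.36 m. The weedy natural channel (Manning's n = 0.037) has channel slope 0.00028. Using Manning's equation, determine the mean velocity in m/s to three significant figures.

A = (b + z·y)·y = (2.23 + 2.4×0.36)×0.36 = 1.114 m²
P = b + 2y√(1+z²) = 2.23 + 2×0.36×√(1+2.4²) = 4.102 m
R = A/P = 1.114/4.102 = 0.2715 m
Q = (1/n)·A·R^(2/3)·S^(1/2) = (1/0.037) × 1.114 × 0.2715^(2/3) × 0.00028^(1/2) = 0.2112 m³/s
V = Q/A = 0.2112/1.114 = 0.1896 m/s

0.190 m/s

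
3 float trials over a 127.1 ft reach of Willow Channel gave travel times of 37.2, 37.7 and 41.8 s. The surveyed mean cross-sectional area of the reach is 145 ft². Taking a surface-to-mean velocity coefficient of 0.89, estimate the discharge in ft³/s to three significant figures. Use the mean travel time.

422 ft³/s

t̄ = (37.2 + 37.7 + 41.8) / 3 = 38.9 s
v_surface = L / t̄ = 127.1 / 38.9 = 3.267 ft/s
v_mean = 0.89 × 3.267 = 2.908 ft/s
Q = A × v_mean = 145 × 2.908 = 421.7 ft³/s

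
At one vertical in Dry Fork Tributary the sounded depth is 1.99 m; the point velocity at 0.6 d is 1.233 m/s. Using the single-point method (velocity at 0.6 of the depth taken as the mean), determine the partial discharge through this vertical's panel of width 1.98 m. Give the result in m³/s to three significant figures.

v̄ = v₀.₆ = 1.233 m/s
q = v̄ × d × w = 1.233 × 1.99 × 1.98 = 4.858 m³/s

4.86 m³/s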